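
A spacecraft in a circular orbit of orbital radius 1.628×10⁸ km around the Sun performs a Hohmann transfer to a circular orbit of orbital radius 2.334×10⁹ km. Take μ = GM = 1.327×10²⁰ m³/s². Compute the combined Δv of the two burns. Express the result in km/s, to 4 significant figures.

Δv_total ≈ 15.30 km/s

r₁ = 1.628×10⁸ km = 1.628×10¹¹ m.
r₂ = 2.334×10⁹ km = 2.334×10¹² m.
Transfer ellipse a_t = (r₁ + r₂)/2 = 1.248×10¹² m.
At r₁: circular v_c1 = √(μ/r₁) = 28550 m/s; transfer-perihelion v_p = √[μ(2/r₁ − 1/a_t)] = 39040 m/s.
Δv₁ = v_p − v_c1 = 10490 m/s.
At r₂: circular v_c2 = √(μ/r₂) = 7540 m/s; transfer-aphelion v_a = √[μ(2/r₂ − 1/a_t)] = 2723 m/s.
Δv₂ = v_c2 − v_a = 4817 m/s.
Total Δv = Δv₁ + Δv₂ = 15300 m/s = 15.30 km/s.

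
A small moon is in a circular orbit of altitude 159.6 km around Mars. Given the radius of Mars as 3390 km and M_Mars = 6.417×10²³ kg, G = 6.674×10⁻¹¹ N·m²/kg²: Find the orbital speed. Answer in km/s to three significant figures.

v ≈ 3.47 km/s

μ = GM = 6.674×10⁻¹¹ × 6.417×10²³ = 4.283×10¹³ m³/s².
r = 3390 + 159.6 = 3549.6 km = 3.5496×10⁶ m.
For a circular orbit v = √(μ/r) = √(4.283×10¹³ / 3.550×10⁶) = √(1.207×10⁷) = 3474 m/s.
That is 3.474 km/s.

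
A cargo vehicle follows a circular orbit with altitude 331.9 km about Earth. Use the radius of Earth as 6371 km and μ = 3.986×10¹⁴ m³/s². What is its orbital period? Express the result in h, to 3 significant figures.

r = 6371 + 331.9 = 6702.9 km = 6.7029×10⁶ m.
Kepler's third law: T = 2π√(r³/μ) = 2π√((6.703×10⁶)³ / 3.986×10¹⁴).
r³/μ = 7.555×10⁵ s², so T = 2π × 8.692×10² = 5.461×10³ s.
Converting: 5.461×10³ s ÷ 3600 = 1.517 h.

T ≈ 1.52 h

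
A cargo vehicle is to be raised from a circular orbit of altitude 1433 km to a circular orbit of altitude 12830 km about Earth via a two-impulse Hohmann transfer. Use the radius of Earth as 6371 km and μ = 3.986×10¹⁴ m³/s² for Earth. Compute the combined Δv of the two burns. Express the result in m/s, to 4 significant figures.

Δv_total ≈ 2468 m/s

r₁ = 6371 + 1433 = 7804.0 km = 7.8040×10⁶ m.
r₂ = 6371 + 12830 = 19201 km = 1.9201×10⁷ m.
Transfer ellipse a_t = (r₁ + r₂)/2 = 1.350×10⁷ m.
At r₁: circular v_c1 = √(μ/r₁) = 7147 m/s; transfer-perigee v_p = √[μ(2/r₁ − 1/a_t)] = 8522 m/s.
Δv₁ = v_p − v_c1 = 1376 m/s.
At r₂: circular v_c2 = √(μ/r₂) = 4556 m/s; transfer-apogee v_a = √[μ(2/r₂ − 1/a_t)] = 3464 m/s.
Δv₂ = v_c2 − v_a = 1092 m/s.
Total Δv = Δv₁ + Δv₂ = 2468 m/s.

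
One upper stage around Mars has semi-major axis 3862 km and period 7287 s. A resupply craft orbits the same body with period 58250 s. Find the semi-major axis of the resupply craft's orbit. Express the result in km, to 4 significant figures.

a₂ ≈ 15440 km

Kepler's third law: a³ ∝ T², so a₂ = a₁ (T₂/T₁)^(2/3).
T₂/T₁ = 7.994, (T₂/T₁)^(2/3) = 3.998.
a₂ = 3862 × 3.998 = 15440 km.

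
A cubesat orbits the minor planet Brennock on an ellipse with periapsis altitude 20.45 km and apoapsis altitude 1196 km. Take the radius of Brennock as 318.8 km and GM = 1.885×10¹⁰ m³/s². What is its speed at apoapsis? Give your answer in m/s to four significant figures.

r_p = 318.8 + 20.45 = 339.25 km = 3.3925×10⁵ m.
r_a = 318.8 + 1196 = 1514.8 km = 1.5148×10⁶ m.
Semi-major axis a = (r_p + r_a)/2 = 927.02 km = 9.270×10⁵ m.
Vis-viva: v² = μ(2/r − 1/a) = 1.885×10¹⁰ × (1.320×10⁻⁶ − 1.079×10⁻⁶) = 4.554×10³ m²/s².
v = 67.48 m/s.

v ≈ 67.48 m/s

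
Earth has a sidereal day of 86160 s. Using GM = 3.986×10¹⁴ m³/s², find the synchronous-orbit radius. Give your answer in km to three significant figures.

r_sync ≈ 42200 km

A synchronous orbit has period T, so by Kepler's third law a = (μT²/4π²)^(1/3).
μT²/4π² = 3.986×10¹⁴ × (8.616×10⁴)² / 39.48 = 7.495×10²² m³.
a = 4.216×10⁷ m = 42163 km.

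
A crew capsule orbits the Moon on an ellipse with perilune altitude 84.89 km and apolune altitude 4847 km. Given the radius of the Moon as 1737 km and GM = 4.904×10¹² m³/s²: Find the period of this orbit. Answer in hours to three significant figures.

T ≈ 6.79 hours

r_p = 1737 + 84.89 = 1821.9 km = 1.8219×10⁶ m.
r_a = 1737 + 4847 = 6584.0 km = 6.5840×10⁶ m.
Semi-major axis a = (r_p + r_a)/2 = (1821.9 + 6584.0)/2 = 4202.9 km = 4.203×10⁶ m.
By Kepler's third law T = 2π√(a³/μ) = 2π × 3.891×10³ = 2.445×10⁴ s.
= 6.791 hours.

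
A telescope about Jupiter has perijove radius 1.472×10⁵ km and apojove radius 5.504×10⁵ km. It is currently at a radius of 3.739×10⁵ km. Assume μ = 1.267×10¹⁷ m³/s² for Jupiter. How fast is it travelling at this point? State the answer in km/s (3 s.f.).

Semi-major axis a = (r_p + r_a)/2 = 3.4880×10⁵ km = 3.488×10⁸ m.
Vis-viva: v² = μ(2/r − 1/a) = 1.267×10¹⁷ × (5.349×10⁻⁹ − 2.867×10⁻⁹) = 3.145×10⁸ m²/s².
v = 17730 m/s = 17.73 km/s.

v ≈ 17.7 km/s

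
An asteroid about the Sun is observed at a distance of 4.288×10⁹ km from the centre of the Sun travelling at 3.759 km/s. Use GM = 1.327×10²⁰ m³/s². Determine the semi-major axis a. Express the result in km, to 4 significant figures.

a ≈ 2.778×10⁹ km

r = 4.288×10¹² m.
Specific orbital energy ε = v²/2 − μ/r = (3759)²/2 − 1.327×10²⁰/4.288×10¹² = -2.388×10⁷ J/kg.
Since ε = −μ/(2a), a = −μ/(2ε) = 2.778×10¹² m = 2.7783×10⁹ km.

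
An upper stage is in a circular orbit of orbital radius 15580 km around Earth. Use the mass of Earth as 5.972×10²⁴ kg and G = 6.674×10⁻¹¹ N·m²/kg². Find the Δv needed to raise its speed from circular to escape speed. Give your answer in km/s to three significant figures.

Δv ≈ 2.10 km/s

μ = GM = 6.674×10⁻¹¹ × 5.972×10²⁴ = 3.986×10¹⁴ m³/s².
r = 15580 km = 1.558×10⁷ m.
Circular speed v_c = √(μ/r) = 5058 m/s.
Escape speed v_esc = √(2μ/r) = √2 × v_c = 7153 m/s.
Δv = v_esc − v_c = 2095 m/s = 2.095 km/s.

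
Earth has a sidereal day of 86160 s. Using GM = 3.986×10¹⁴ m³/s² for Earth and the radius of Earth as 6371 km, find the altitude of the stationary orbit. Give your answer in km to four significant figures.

h_sync ≈ 35790 km

A synchronous orbit has period T, so by Kepler's third law a = (μT²/4π²)^(1/3).
μT²/4π² = 3.986×10¹⁴ × (8.616×10⁴)² / 39.48 = 7.495×10²² m³.
a = 4.216×10⁷ m = 42163 km.
Altitude h = a − R = 42163 − 6371 = 35792 km.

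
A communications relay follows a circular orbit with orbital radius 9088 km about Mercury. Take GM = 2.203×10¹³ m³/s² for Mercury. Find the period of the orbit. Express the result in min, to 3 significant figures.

r = 9088 km = 9.088×10⁶ m.
Kepler's third law: T = 2π√(r³/μ) = 2π√((9.088×10⁶)³ / 2.203×10¹³).
r³/μ = 3.407×10⁷ s², so T = 2π × 5.837×10³ = 3.668×10⁴ s.
Converting: 3.668×10⁴ s ÷ 60.00 = 611.3 min.

T ≈ 611 min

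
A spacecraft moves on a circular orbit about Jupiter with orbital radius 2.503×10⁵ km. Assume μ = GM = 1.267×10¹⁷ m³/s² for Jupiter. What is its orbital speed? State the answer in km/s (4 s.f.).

r = 2.503×10⁵ km = 2.503×10⁸ m.
For a circular orbit v = √(μ/r) = √(1.267×10¹⁷ / 2.503×10⁸) = √(5.062×10⁸) = 22500 m/s.
That is 22.50 km/s.

v ≈ 22.50 km/s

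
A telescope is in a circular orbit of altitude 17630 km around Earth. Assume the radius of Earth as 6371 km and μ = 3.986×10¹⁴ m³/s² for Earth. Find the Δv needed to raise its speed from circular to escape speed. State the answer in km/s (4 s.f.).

Δv ≈ 1.688 km/s

r = 6371 + 17630 = 24001 km = 2.4001×10⁷ m.
Circular speed v_c = √(μ/r) = 4075 m/s.
Escape speed v_esc = √(2μ/r) = √2 × v_c = 5763 m/s.
Δv = v_esc − v_c = 1688 m/s = 1.688 km/s.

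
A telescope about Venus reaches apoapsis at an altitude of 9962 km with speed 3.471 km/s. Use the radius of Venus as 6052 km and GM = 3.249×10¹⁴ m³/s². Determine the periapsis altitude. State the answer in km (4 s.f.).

periapsis altitude ≈ 710.7 km

r_a = 6052 + 9962 = 16014 km = 1.601×10⁷ m.
Specific energy ε = v²/2 − μ/r = -1.426×10⁷ J/kg, so a = −μ/(2ε) = 1.139×10⁷ m.
The apsides satisfy r_p + r_a = 2a, so the periapsis radius is 2a − r_a = 6.763×10⁶ m = 6762.7 km.
Periapsis altitude = 6762.7 − 6052 = 710.70 km.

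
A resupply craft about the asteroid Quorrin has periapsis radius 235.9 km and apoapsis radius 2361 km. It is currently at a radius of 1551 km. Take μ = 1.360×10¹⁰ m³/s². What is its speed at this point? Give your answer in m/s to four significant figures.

Semi-major axis a = (r_p + r_a)/2 = 1298.5 km = 1.298×10⁶ m.
Vis-viva: v² = μ(2/r − 1/a) = 1.360×10¹⁰ × (1.289×10⁻⁶ − 7.701×10⁻⁷) = 7.063×10³ m²/s².
v = 84.04 m/s.

v ≈ 84.04 m/s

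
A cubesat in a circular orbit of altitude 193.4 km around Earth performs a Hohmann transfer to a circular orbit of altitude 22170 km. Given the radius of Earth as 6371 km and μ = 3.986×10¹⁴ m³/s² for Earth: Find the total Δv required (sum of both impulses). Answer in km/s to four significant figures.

Δv_total ≈ 3.596 km/s

r₁ = 6371 + 193.4 = 6564.4 km = 6.5644×10⁶ m.
r₂ = 6371 + 22170 = 28541 km = 2.8541×10⁷ m.
Transfer ellipse a_t = (r₁ + r₂)/2 = 1.755×10⁷ m.
At r₁: circular v_c1 = √(μ/r₁) = 7792 m/s; transfer-perigee v_p = √[μ(2/r₁ − 1/a_t)] = 9937 m/s.
Δv₁ = v_p − v_c1 = 2144 m/s.
At r₂: circular v_c2 = √(μ/r₂) = 3737 m/s; transfer-apogee v_a = √[μ(2/r₂ − 1/a_t)] = 2285 m/s.
Δv₂ = v_c2 − v_a = 1452 m/s.
Total Δv = Δv₁ + Δv₂ = 3596 m/s = 3.596 km/s.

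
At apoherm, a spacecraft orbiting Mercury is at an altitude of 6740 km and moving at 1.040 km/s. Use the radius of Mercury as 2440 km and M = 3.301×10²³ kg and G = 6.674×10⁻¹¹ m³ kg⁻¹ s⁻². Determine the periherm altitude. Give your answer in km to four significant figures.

μ = GM = 6.674×10⁻¹¹ × 3.301×10²³ = 2.203×10¹³ m³/s².
r_a = 2440 + 6740 = 9180.0 km = 9.180×10⁶ m.
Specific energy ε = v²/2 − μ/r = -1.859×10⁶ J/kg, so a = −μ/(2ε) = 5.925×10⁶ m.
The apsides satisfy r_p + r_a = 2a, so the periherm radius is 2a − r_a = 2.670×10⁶ m = 2670.4 km.
Periherm altitude = 2670.4 − 2440 = 230.43 km.

periherm altitude ≈ 230.4 km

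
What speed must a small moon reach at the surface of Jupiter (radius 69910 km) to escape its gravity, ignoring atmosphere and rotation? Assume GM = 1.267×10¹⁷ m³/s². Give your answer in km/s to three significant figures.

v_esc ≈ 60.2 km/s

r = R = 6.991×10⁷ m.
Escape speed v_esc = √(2μ/r) = √(2 × 1.267×10¹⁷ / 6.991×10⁷) = √(3.625×10⁹) = 60210 m/s.
= 60.21 km/s.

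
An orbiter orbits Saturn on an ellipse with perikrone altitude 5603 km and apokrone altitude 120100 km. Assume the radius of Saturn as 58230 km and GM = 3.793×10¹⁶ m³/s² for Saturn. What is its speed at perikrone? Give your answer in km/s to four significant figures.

v ≈ 29.58 km/s

r_p = 58230 + 5603 = 63833 km = 6.3833×10⁷ m.
r_a = 58230 + 120100 = 178330 km = 1.7833×10⁸ m.
Semi-major axis a = (r_p + r_a)/2 = 1.2108×10⁵ km = 1.211×10⁸ m.
Vis-viva: v² = μ(2/r − 1/a) = 3.793×10¹⁶ × (3.133×10⁻⁸ − 8.259×10⁻⁹) = 8.752×10⁸ m²/s².
v = 29580 m/s = 29.58 km/s.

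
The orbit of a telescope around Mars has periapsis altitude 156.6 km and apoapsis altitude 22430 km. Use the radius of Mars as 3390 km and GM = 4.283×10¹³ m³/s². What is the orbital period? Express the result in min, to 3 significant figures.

T ≈ 900 min

r_p = 3390 + 156.6 = 3546.6 km = 3.5466×10⁶ m.
r_a = 3390 + 22430 = 25820 km = 2.5820×10⁷ m.
Semi-major axis a = (r_p + r_a)/2 = (3546.6 + 25820)/2 = 14683 km = 1.468×10⁷ m.
By Kepler's third law T = 2π√(a³/μ) = 2π × 8.597×10³ = 5.402×10⁴ s.
= 900.3 min.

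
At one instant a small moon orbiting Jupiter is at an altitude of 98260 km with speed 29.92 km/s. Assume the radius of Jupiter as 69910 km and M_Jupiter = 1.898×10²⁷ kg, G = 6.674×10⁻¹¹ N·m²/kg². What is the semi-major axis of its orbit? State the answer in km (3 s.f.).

μ = GM = 6.674×10⁻¹¹ × 1.898×10²⁷ = 1.267×10¹⁷ m³/s².
r = 69910 + 98260 = 1.6817×10⁵ km = 1.682×10⁸ m.
Vis-viva rearranged: 1/a = 2/r − v²/μ = 1.189×10⁻⁸ − 7.067×10⁻⁹ = 4.826×10⁻⁹ m⁻¹.
a = 2.072×10⁸ m = 2.0723×10⁵ km.

a ≈ 2.07×10⁵ km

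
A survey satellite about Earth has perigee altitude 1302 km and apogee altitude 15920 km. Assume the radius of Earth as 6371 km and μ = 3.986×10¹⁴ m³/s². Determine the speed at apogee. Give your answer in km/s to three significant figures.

v ≈ 3.03 km/s

r_p = 6371 + 1302 = 7673.0 km = 7.6730×10⁶ m.
r_a = 6371 + 15920 = 22291 km = 2.2291×10⁷ m.
Semi-major axis a = (r_p + r_a)/2 = 14982 km = 1.498×10⁷ m.
Vis-viva: v² = μ(2/r − 1/a) = 3.986×10¹⁴ × (8.972×10⁻⁸ − 6.675×10⁻⁸) = 9.158×10⁶ m²/s².
v = 3026 m/s = 3.026 km/s.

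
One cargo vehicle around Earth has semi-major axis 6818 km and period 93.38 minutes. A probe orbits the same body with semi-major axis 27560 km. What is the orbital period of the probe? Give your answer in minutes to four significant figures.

Kepler's third law: T² ∝ a³, so T₂ = T₁ (a₂/a₁)^(3/2).
a₂/a₁ = 4.042, (a₂/a₁)^(3/2) = 8.127.
T₂ = 93.38 × 8.127 = 758.9 minutes.

T₂ ≈ 758.9 minutes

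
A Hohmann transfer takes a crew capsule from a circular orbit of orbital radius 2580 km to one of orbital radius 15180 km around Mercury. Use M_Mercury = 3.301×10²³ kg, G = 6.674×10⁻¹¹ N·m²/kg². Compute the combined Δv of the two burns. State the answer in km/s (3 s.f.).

μ = GM = 6.674×10⁻¹¹ × 3.301×10²³ = 2.203×10¹³ m³/s².
r₁ = 2580 km = 2.580×10⁶ m.
r₂ = 15180 km = 1.518×10⁷ m.
Transfer ellipse a_t = (r₁ + r₂)/2 = 8.880×10⁶ m.
At r₁: circular v_c1 = √(μ/r₁) = 2922 m/s; transfer-periherm v_p = √[μ(2/r₁ − 1/a_t)] = 3821 m/s.
Δv₁ = v_p − v_c1 = 898.5 m/s.
At r₂: circular v_c2 = √(μ/r₂) = 1205 m/s; transfer-apoherm v_a = √[μ(2/r₂ − 1/a_t)] = 649.4 m/s.
Δv₂ = v_c2 − v_a = 555.3 m/s.
Total Δv = Δv₁ + Δv₂ = 1454 m/s = 1.454 km/s.

Δv_total ≈ 1.45 km/s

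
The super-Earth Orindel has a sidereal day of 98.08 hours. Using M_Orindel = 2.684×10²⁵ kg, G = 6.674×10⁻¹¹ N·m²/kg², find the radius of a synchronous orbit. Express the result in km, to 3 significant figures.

r_sync ≈ 1.78×10⁵ km

μ = GM = 6.674×10⁻¹¹ × 2.684×10²⁵ = 1.791×10¹⁵ m³/s².
T = 98.08 hours = 3.531×10⁵ s.
A synchronous orbit has period T, so by Kepler's third law a = (μT²/4π²)^(1/3).
μT²/4π² = 1.791×10¹⁵ × (3.531×10⁵)² / 39.48 = 5.657×10²⁴ m³.
a = 1.782×10⁸ m = 1.7818×10⁵ km.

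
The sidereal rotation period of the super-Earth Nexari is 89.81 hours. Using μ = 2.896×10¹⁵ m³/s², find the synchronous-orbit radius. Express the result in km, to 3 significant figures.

T = 89.81 hours = 3.233×10⁵ s.
A synchronous orbit has period T, so by Kepler's third law a = (μT²/4π²)^(1/3).
μT²/4π² = 2.896×10¹⁵ × (3.233×10⁵)² / 39.48 = 7.668×10²⁴ m³.
a = 1.972×10⁸ m = 1.9720×10⁵ km.

r_sync ≈ 1.97×10⁵ km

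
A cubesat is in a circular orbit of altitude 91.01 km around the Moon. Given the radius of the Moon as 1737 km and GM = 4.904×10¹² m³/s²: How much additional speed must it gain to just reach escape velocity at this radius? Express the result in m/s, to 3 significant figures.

Δv ≈ 678 m/s

r = 1737 + 91.01 = 1828.0 km = 1.8280×10⁶ m.
Circular speed v_c = √(μ/r) = 1638 m/s.
Escape speed v_esc = √(2μ/r) = √2 × v_c = 2316 m/s.
Δv = v_esc − v_c = 678.4 m/s.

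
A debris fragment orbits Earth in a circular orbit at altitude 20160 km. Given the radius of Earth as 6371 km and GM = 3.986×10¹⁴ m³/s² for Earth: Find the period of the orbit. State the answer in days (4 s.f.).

T ≈ 0.4978 days

r = 6371 + 20160 = 26531 km = 2.6531×10⁷ m.
Kepler's third law: T = 2π√(r³/μ) = 2π√((2.653×10⁷)³ / 3.986×10¹⁴).
r³/μ = 4.685×10⁷ s², so T = 2π × 6.845×10³ = 4.301×10⁴ s.
Converting: 4.301×10⁴ s ÷ 86400 = 0.4978 days.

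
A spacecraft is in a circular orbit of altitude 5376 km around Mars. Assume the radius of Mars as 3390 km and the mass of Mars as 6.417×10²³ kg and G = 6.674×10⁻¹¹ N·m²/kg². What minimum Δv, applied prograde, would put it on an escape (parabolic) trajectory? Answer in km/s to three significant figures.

μ = GM = 6.674×10⁻¹¹ × 6.417×10²³ = 4.283×10¹³ m³/s².
r = 3390 + 5376 = 8766.0 km = 8.7660×10⁶ m.
Circular speed v_c = √(μ/r) = 2210 m/s.
Escape speed v_esc = √(2μ/r) = √2 × v_c = 3126 m/s.
Δv = v_esc − v_c = 915.6 m/s = 0.9156 km/s.

Δv ≈ 0.916 km/s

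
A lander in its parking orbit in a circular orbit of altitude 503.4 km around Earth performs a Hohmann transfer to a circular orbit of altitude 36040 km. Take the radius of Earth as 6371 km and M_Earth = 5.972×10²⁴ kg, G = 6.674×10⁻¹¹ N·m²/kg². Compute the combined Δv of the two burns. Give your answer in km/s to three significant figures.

μ = GM = 6.674×10⁻¹¹ × 5.972×10²⁴ = 3.986×10¹⁴ m³/s².
r₁ = 6371 + 503.4 = 6874.4 km = 6.8744×10⁶ m.
r₂ = 6371 + 36040 = 42411 km = 4.2411×10⁷ m.
Transfer ellipse a_t = (r₁ + r₂)/2 = 2.464×10⁷ m.
At r₁: circular v_c1 = √(μ/r₁) = 7614 m/s; transfer-perigee v_p = √[μ(2/r₁ − 1/a_t)] = 9989 m/s.
Δv₁ = v_p − v_c1 = 2375 m/s.
At r₂: circular v_c2 = √(μ/r₂) = 3066 m/s; transfer-apogee v_a = √[μ(2/r₂ − 1/a_t)] = 1619 m/s.
Δv₂ = v_c2 − v_a = 1446 m/s.
Total Δv = Δv₁ + Δv₂ = 3821 m/s = 3.821 km/s.

Δv_total ≈ 3.82 km/s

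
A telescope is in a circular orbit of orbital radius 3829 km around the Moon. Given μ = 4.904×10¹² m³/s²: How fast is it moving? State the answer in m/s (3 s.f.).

v ≈ 1130 m/s

r = 3829 km = 3.829×10⁶ m.
For a circular orbit v = √(μ/r) = √(4.904×10¹² / 3.829×10⁶) = √(1.281×10⁶) = 1132 m/s.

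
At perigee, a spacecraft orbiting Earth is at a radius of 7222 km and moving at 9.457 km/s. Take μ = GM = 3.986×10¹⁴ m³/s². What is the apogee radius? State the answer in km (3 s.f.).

apogee radius ≈ 30800 km

r_p = 7.222×10⁶ m.
Specific energy ε = v²/2 − μ/r = -1.048×10⁷ J/kg, so a = −μ/(2ε) = 1.903×10⁷ m.
The apsides satisfy r_p + r_a = 2a, so the apogee radius is 2a − r_p = 3.083×10⁷ m = 30830 km.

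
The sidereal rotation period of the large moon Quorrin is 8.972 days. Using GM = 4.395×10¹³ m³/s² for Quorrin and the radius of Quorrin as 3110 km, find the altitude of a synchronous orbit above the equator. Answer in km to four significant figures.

h_sync ≈ 84350 km

T = 8.972 days = 7.752×10⁵ s.
A synchronous orbit has period T, so by Kepler's third law a = (μT²/4π²)^(1/3).
μT²/4π² = 4.395×10¹³ × (7.752×10⁵)² / 39.48 = 6.690×10²³ m³.
a = 8.746×10⁷ m = 87458 km.
Altitude h = a − R = 87458 − 3110 = 84348 km.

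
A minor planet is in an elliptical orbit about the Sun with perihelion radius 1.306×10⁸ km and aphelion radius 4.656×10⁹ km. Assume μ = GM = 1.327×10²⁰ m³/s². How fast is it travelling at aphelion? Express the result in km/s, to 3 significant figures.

v ≈ 1.25 km/s

Semi-major axis a = (r_p + r_a)/2 = 2.3933×10⁹ km = 2.393×10¹² m.
Vis-viva: v² = μ(2/r − 1/a) = 1.327×10²⁰ × (4.296×10⁻¹³ − 4.178×10⁻¹³) = 1.555×10⁶ m²/s².
v = 1247 m/s = 1.247 km/s.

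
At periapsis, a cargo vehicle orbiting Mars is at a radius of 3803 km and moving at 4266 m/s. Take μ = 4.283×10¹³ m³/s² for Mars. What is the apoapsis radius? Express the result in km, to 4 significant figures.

r_p = 3.803×10⁶ m.
Specific energy ε = v²/2 − μ/r = -2.163×10⁶ J/kg, so a = −μ/(2ε) = 9.902×10⁶ m.
The apsides satisfy r_p + r_a = 2a, so the apoapsis radius is 2a − r_p = 1.600×10⁷ m = 16000 km.

apoapsis radius ≈ 16000 km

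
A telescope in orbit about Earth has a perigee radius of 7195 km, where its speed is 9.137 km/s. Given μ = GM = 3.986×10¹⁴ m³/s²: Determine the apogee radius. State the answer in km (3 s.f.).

r_p = 7.195×10⁶ m.
Specific energy ε = v²/2 − μ/r = -1.366×10⁷ J/kg, so a = −μ/(2ε) = 1.459×10⁷ m.
The apsides satisfy r_p + r_a = 2a, so the apogee radius is 2a − r_p = 2.199×10⁷ m = 21991 km.

apogee radius ≈ 22000 km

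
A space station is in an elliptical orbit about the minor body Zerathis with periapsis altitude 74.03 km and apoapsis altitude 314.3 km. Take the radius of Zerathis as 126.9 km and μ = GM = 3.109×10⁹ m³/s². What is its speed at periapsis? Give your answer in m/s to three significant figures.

v ≈ 146 m/s

r_p = 126.9 + 74.03 = 200.93 km = 2.0093×10⁵ m.
r_a = 126.9 + 314.3 = 441.20 km = 4.4120×10⁵ m.
Semi-major axis a = (r_p + r_a)/2 = 321.07 km = 3.211×10⁵ m.
Vis-viva: v² = μ(2/r − 1/a) = 3.109×10⁹ × (9.954×10⁻⁶ − 3.115×10⁻⁶) = 2.126×10⁴ m²/s².
v = 145.8 m/s.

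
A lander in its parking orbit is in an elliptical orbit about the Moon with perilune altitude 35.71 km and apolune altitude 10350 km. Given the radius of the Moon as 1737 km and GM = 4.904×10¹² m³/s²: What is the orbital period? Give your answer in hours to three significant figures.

r_p = 1737 + 35.71 = 1772.7 km = 1.7727×10⁶ m.
r_a = 1737 + 10350 = 12087 km = 1.2087×10⁷ m.
Semi-major axis a = (r_p + r_a)/2 = (1772.7 + 12087)/2 = 6929.9 km = 6.930×10⁶ m.
By Kepler's third law T = 2π√(a³/μ) = 2π × 8.238×10³ = 5.176×10⁴ s.
= 14.38 hours.

T ≈ 14.4 hours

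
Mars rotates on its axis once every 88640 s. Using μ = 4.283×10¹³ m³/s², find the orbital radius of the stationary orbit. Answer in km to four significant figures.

A synchronous orbit has period T, so by Kepler's third law a = (μT²/4π²)^(1/3).
μT²/4π² = 4.283×10¹³ × (8.864×10⁴)² / 39.48 = 8.524×10²¹ m³.
a = 2.043×10⁷ m = 20428 km.

r_sync ≈ 20430 km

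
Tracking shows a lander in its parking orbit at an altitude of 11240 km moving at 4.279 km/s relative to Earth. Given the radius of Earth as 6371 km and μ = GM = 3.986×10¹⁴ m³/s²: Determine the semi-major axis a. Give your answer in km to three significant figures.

a ≈ 14800 km

r = 6371 + 11240 = 17611 km = 1.761×10⁷ m.
Specific orbital energy ε = v²/2 − μ/r = (4279)²/2 − 3.986×10¹⁴/1.761×10⁷ = -1.348×10⁷ J/kg.
Since ε = −μ/(2a), a = −μ/(2ε) = 1.479×10⁷ m = 14786 km.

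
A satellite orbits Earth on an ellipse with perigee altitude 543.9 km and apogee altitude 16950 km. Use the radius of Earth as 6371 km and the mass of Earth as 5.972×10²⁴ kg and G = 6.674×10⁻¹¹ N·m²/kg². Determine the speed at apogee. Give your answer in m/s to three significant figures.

v ≈ 2800 m/s

μ = GM = 6.674×10⁻¹¹ × 5.972×10²⁴ = 3.986×10¹⁴ m³/s².
r_p = 6371 + 543.9 = 6914.9 km = 6.9149×10⁶ m.
r_a = 6371 + 16950 = 23321 km = 2.3321×10⁷ m.
Semi-major axis a = (r_p + r_a)/2 = 15118 km = 1.512×10⁷ m.
Vis-viva: v² = μ(2/r − 1/a) = 3.986×10¹⁴ × (8.576×10⁻⁸ − 6.615×10⁻⁸) = 7.817×10⁶ m²/s².
v = 2796 m/s.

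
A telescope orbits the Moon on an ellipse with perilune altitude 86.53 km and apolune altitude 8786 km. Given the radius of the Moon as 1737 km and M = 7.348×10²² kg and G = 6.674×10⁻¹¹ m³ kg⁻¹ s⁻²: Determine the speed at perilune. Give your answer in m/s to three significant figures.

v ≈ 2140 m/s

μ = GM = 6.674×10⁻¹¹ × 7.348×10²² = 4.904×10¹² m³/s².
r_p = 1737 + 86.53 = 1823.5 km = 1.8235×10⁶ m.
r_a = 1737 + 8786 = 10523 km = 1.0523×10⁷ m.
Semi-major axis a = (r_p + r_a)/2 = 6173.3 km = 6.173×10⁶ m.
Vis-viva: v² = μ(2/r − 1/a) = 4.904×10¹² × (1.097×10⁻⁶ − 1.620×10⁻⁷) = 4.584×10⁶ m²/s².
v = 2141 m/s.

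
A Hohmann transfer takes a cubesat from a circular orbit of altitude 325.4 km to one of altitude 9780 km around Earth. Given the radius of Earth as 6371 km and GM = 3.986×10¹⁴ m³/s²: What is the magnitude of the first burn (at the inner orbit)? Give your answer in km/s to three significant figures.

Δv ≈ 1.46 km/s

r₁ = 6371 + 325.4 = 6696.4 km = 6.6964×10⁶ m.
r₂ = 6371 + 9780 = 16151 km = 1.6151×10⁷ m.
Transfer ellipse a_t = (r₁ + r₂)/2 = 1.142×10⁷ m.
At r₁: circular v_c1 = √(μ/r₁) = 7715 m/s; transfer-perigee v_p = √[μ(2/r₁ − 1/a_t)] = 9174 m/s.
Δv₁ = v_p − v_c1 = 1458 m/s.
= 1.458 km/s.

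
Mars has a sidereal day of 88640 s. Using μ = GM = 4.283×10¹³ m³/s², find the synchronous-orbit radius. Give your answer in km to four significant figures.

r_sync ≈ 20430 km

A synchronous orbit has period T, so by Kepler's third law a = (μT²/4π²)^(1/3).
μT²/4π² = 4.283×10¹³ × (8.864×10⁴)² / 39.48 = 8.524×10²¹ m³.
a = 2.043×10⁷ m = 20428 km.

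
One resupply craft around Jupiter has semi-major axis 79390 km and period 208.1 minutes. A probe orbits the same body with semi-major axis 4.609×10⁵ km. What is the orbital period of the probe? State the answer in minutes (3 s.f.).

Kepler's third law: T² ∝ a³, so T₂ = T₁ (a₂/a₁)^(3/2).
a₂/a₁ = 5.806, (a₂/a₁)^(3/2) = 13.99.
T₂ = 208.1 × 13.99 = 2911 minutes.

T₂ ≈ 2910 minutes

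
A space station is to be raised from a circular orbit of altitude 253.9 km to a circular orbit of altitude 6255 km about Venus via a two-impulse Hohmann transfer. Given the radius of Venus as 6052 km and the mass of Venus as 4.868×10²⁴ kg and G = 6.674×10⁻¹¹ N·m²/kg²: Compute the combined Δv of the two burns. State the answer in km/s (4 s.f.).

Δv_total ≈ 1.985 km/s

μ = GM = 6.674×10⁻¹¹ × 4.868×10²⁴ = 3.249×10¹⁴ m³/s².
r₁ = 6052 + 253.9 = 6305.9 km = 6.3059×10⁶ m.
r₂ = 6052 + 6255 = 12307 km = 1.2307×10⁷ m.
Transfer ellipse a_t = (r₁ + r₂)/2 = 9.306×10⁶ m.
At r₁: circular v_c1 = √(μ/r₁) = 7178 m/s; transfer-periapsis v_p = √[μ(2/r₁ − 1/a_t)] = 8254 m/s.
Δv₁ = v_p − v_c1 = 1076 m/s.
At r₂: circular v_c2 = √(μ/r₂) = 5138 m/s; transfer-apoapsis v_a = √[μ(2/r₂ − 1/a_t)] = 4229 m/s.
Δv₂ = v_c2 − v_a = 908.6 m/s.
Total Δv = Δv₁ + Δv₂ = 1985 m/s = 1.985 km/s.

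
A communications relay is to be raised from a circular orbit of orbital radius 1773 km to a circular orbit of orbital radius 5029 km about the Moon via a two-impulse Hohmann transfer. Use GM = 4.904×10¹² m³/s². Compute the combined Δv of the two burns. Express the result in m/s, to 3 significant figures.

r₁ = 1773 km = 1.773×10⁶ m.
r₂ = 5029 km = 5.029×10⁶ m.
Transfer ellipse a_t = (r₁ + r₂)/2 = 3.401×10⁶ m.
At r₁: circular v_c1 = √(μ/r₁) = 1663 m/s; transfer-perilune v_p = √[μ(2/r₁ − 1/a_t)] = 2022 m/s.
Δv₁ = v_p − v_c1 = 359.2 m/s.
At r₂: circular v_c2 = √(μ/r₂) = 987.5 m/s; transfer-apolune v_a = √[μ(2/r₂ − 1/a_t)] = 713.0 m/s.
Δv₂ = v_c2 − v_a = 274.5 m/s.
Total Δv = Δv₁ + Δv₂ = 633.8 m/s.

Δv_total ≈ 634 m/s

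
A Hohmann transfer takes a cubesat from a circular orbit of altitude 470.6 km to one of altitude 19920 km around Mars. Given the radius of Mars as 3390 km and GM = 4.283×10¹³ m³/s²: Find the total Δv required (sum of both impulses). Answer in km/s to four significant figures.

r₁ = 3390 + 470.6 = 3860.6 km = 3.8606×10⁶ m.
r₂ = 3390 + 19920 = 23310 km = 2.3310×10⁷ m.
Transfer ellipse a_t = (r₁ + r₂)/2 = 1.359×10⁷ m.
At r₁: circular v_c1 = √(μ/r₁) = 3331 m/s; transfer-periapsis v_p = √[μ(2/r₁ − 1/a_t)] = 4363 m/s.
Δv₁ = v_p − v_c1 = 1032 m/s.
At r₂: circular v_c2 = √(μ/r₂) = 1356 m/s; transfer-apoapsis v_a = √[μ(2/r₂ − 1/a_t)] = 722.6 m/s.
Δv₂ = v_c2 − v_a = 632.9 m/s.
Total Δv = Δv₁ + Δv₂ = 1665 m/s = 1.665 km/s.

Δv_total ≈ 1.665 km/s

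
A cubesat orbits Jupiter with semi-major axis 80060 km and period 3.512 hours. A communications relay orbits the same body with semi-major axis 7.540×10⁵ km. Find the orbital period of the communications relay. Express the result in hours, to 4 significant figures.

T₂ ≈ 101.5 hours

Kepler's third law: T² ∝ a³, so T₂ = T₁ (a₂/a₁)^(3/2).
a₂/a₁ = 9.418, (a₂/a₁)^(3/2) = 28.90.
T₂ = 3.512 × 28.90 = 101.5 hours.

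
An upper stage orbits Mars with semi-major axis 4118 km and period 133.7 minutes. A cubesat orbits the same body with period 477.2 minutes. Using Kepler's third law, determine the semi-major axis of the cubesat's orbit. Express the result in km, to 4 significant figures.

a₂ ≈ 9618 km

Kepler's third law: a³ ∝ T², so a₂ = a₁ (T₂/T₁)^(2/3).
T₂/T₁ = 3.569, (T₂/T₁)^(2/3) = 2.335.
a₂ = 4118 × 2.335 = 9618 km.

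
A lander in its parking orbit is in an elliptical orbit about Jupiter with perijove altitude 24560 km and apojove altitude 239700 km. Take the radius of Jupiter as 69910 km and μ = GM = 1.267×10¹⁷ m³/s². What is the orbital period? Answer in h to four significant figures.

T ≈ 14.08 h

r_p = 69910 + 24560 = 94470 km = 9.4470×10⁷ m.
r_a = 69910 + 239700 = 309610 km = 3.0961×10⁸ m.
Semi-major axis a = (r_p + r_a)/2 = (94470 + 3.0961×10⁵)/2 = 2.0204×10⁵ km = 2.020×10⁸ m.
By Kepler's third law T = 2π√(a³/μ) = 2π × 8.068×10³ = 5.069×10⁴ s.
= 14.08 h.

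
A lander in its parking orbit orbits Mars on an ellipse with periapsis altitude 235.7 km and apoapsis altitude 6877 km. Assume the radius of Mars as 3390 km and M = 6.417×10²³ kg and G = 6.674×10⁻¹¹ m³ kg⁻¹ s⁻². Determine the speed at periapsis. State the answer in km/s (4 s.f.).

μ = GM = 6.674×10⁻¹¹ × 6.417×10²³ = 4.283×10¹³ m³/s².
r_p = 3390 + 235.7 = 3625.7 km = 3.6257×10⁶ m.
r_a = 3390 + 6877 = 10267 km = 1.0267×10⁷ m.
Semi-major axis a = (r_p + r_a)/2 = 6946.4 km = 6.946×10⁶ m.
Vis-viva: v² = μ(2/r − 1/a) = 4.283×10¹³ × (5.516×10⁻⁷ − 1.440×10⁻⁷) = 1.746×10⁷ m²/s².
v = 4178 m/s = 4.178 km/s.

v ≈ 4.178 km/s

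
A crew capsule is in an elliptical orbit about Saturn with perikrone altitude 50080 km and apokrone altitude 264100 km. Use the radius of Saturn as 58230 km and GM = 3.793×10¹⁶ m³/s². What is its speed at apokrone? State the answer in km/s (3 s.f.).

r_p = 58230 + 50080 = 108310 km = 1.0831×10⁸ m.
r_a = 58230 + 264100 = 322330 km = 3.2233×10⁸ m.
Semi-major axis a = (r_p + r_a)/2 = 2.1532×10⁵ km = 2.153×10⁸ m.
Vis-viva: v² = μ(2/r − 1/a) = 3.793×10¹⁶ × (6.205×10⁻⁹ − 4.644×10⁻⁹) = 5.919×10⁷ m²/s².
v = 7694 m/s = 7.694 km/s.

v ≈ 7.69 km/s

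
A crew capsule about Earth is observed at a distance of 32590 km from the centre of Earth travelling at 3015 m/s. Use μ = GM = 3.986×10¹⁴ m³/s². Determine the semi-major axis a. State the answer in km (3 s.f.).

r = 3.259×10⁷ m.
Vis-viva rearranged: 1/a = 2/r − v²/μ = 6.137×10⁻⁸ − 2.281×10⁻⁸ = 3.856×10⁻⁸ m⁻¹.
a = 2.593×10⁷ m = 25932 km.

a ≈ 25900 km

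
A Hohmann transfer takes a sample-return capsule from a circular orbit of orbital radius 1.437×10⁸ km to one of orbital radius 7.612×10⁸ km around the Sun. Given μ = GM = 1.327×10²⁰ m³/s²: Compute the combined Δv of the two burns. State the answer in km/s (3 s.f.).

r₁ = 1.437×10⁸ km = 1.437×10¹¹ m.
r₂ = 7.612×10⁸ km = 7.612×10¹¹ m.
Transfer ellipse a_t = (r₁ + r₂)/2 = 4.524×10¹¹ m.
At r₁: circular v_c1 = √(μ/r₁) = 30390 m/s; transfer-perihelion v_p = √[μ(2/r₁ − 1/a_t)] = 39420 m/s.
Δv₁ = v_p − v_c1 = 9028 m/s.
At r₂: circular v_c2 = √(μ/r₂) = 13200 m/s; transfer-aphelion v_a = √[μ(2/r₂ − 1/a_t)] = 7441 m/s.
Δv₂ = v_c2 − v_a = 5762 m/s.
Total Δv = Δv₁ + Δv₂ = 14790 m/s = 14.79 km/s.

Δv_total ≈ 14.8 km/s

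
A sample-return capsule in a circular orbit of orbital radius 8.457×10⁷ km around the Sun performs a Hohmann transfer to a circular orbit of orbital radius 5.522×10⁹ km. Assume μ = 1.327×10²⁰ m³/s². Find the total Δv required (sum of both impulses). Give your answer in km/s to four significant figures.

r₁ = 8.457×10⁷ km = 8.457×10¹⁰ m.
r₂ = 5.522×10⁹ km = 5.522×10¹² m.
Transfer ellipse a_t = (r₁ + r₂)/2 = 2.803×10¹² m.
At r₁: circular v_c1 = √(μ/r₁) = 39610 m/s; transfer-perihelion v_p = √[μ(2/r₁ − 1/a_t)] = 55600 m/s.
Δv₁ = v_p − v_c1 = 15980 m/s.
At r₂: circular v_c2 = √(μ/r₂) = 4902 m/s; transfer-aphelion v_a = √[μ(2/r₂ − 1/a_t)] = 851.5 m/s.
Δv₂ = v_c2 − v_a = 4051 m/s.
Total Δv = Δv₁ + Δv₂ = 20030 m/s = 20.03 km/s.

Δv_total ≈ 20.03 km/s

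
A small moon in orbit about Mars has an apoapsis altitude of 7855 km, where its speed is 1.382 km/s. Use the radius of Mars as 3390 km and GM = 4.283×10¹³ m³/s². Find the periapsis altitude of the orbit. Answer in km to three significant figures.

r_a = 3390 + 7855 = 11245 km = 1.124×10⁷ m.
Specific energy ε = v²/2 − μ/r = -2.854×10⁶ J/kg, so a = −μ/(2ε) = 7.504×10⁶ m.
The apsides satisfy r_p + r_a = 2a, so the periapsis radius is 2a − r_a = 3.763×10⁶ m = 3762.8 km.
Periapsis altitude = 3762.8 − 3390 = 372.84 km.

periapsis altitude ≈ 373 km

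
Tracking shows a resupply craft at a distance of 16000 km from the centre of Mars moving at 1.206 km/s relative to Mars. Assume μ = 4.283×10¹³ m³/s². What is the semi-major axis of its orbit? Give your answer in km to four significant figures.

a ≈ 10980 km

r = 1.600×10⁷ m.
Vis-viva rearranged: 1/a = 2/r − v²/μ = 1.250×10⁻⁷ − 3.396×10⁻⁸ = 9.104×10⁻⁸ m⁻¹.
a = 1.098×10⁷ m = 10984 km.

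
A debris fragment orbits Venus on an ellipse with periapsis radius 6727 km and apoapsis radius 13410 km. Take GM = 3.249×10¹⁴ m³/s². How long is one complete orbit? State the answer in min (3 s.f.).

T ≈ 186 min

Semi-major axis a = (r_p + r_a)/2 = (6727.0 + 13410)/2 = 10068 km = 1.007×10⁷ m.
By Kepler's third law T = 2π√(a³/μ) = 2π × 1.772×10³ = 1.114×10⁴ s.
= 185.6 min.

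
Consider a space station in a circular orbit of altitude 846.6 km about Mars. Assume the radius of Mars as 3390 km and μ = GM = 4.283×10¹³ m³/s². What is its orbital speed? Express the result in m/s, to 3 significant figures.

r = 3390 + 846.6 = 4236.6 km = 4.2366×10⁶ m.
For a circular orbit v = √(μ/r) = √(4.283×10¹³ / 4.237×10⁶) = √(1.011×10⁷) = 3180 m/s.

v ≈ 3180 m/s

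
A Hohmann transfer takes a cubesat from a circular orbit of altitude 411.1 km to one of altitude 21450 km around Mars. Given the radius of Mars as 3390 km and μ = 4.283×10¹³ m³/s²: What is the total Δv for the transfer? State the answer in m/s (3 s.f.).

r₁ = 3390 + 411.1 = 3801.1 km = 3.8011×10⁶ m.
r₂ = 3390 + 21450 = 24840 km = 2.4840×10⁷ m.
Transfer ellipse a_t = (r₁ + r₂)/2 = 1.432×10⁷ m.
At r₁: circular v_c1 = √(μ/r₁) = 3357 m/s; transfer-periapsis v_p = √[μ(2/r₁ − 1/a_t)] = 4421 m/s.
Δv₁ = v_p − v_c1 = 1064 m/s.
At r₂: circular v_c2 = √(μ/r₂) = 1313 m/s; transfer-apoapsis v_a = √[μ(2/r₂ − 1/a_t)] = 676.5 m/s.
Δv₂ = v_c2 − v_a = 636.6 m/s.
Total Δv = Δv₁ + Δv₂ = 1701 m/s.

Δv_total ≈ 1700 m/s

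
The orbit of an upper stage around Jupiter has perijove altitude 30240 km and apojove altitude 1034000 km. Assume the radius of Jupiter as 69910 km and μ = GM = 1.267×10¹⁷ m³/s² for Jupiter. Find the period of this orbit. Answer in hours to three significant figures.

r_p = 69910 + 30240 = 100150 km = 1.0015×10⁸ m.
r_a = 69910 + 1034000 = 1103900 km = 1.1039×10⁹ m.
Semi-major axis a = (r_p + r_a)/2 = (1.0015×10⁵ + 1.1039×10⁶)/2 = 6.0203×10⁵ km = 6.020×10⁸ m.
By Kepler's third law T = 2π√(a³/μ) = 2π × 4.150×10⁴ = 2.607×10⁵ s.
= 72.43 hours.

T ≈ 72.4 hours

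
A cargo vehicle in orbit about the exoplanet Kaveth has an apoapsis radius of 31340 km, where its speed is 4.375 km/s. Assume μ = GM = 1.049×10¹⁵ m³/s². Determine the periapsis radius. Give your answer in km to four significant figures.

r_a = 3.134×10⁷ m.
Specific energy ε = v²/2 − μ/r = -2.390×10⁷ J/kg, so a = −μ/(2ε) = 2.194×10⁷ m.
The apsides satisfy r_p + r_a = 2a, so the periapsis radius is 2a − r_a = 1.255×10⁷ m = 12549 km.

periapsis radius ≈ 12550 km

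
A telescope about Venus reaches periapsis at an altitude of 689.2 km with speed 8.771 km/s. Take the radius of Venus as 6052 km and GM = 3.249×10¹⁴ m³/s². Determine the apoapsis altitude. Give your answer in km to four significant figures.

apoapsis altitude ≈ 20600 km

r_p = 6052 + 689.2 = 6741.2 km = 6.741×10⁶ m.
Specific energy ε = v²/2 − μ/r = -9.731×10⁶ J/kg, so a = −μ/(2ε) = 1.669×10⁷ m.
The apsides satisfy r_p + r_a = 2a, so the apoapsis radius is 2a − r_p = 2.665×10⁷ m = 26647 km.
Apoapsis altitude = 26647 − 6052 = 20595 km.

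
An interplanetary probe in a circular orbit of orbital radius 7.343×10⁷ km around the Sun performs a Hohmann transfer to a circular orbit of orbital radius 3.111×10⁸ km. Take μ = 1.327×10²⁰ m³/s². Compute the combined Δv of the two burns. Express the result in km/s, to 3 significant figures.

r₁ = 7.343×10⁷ km = 7.343×10¹⁰ m.
r₂ = 3.111×10⁸ km = 3.111×10¹¹ m.
Transfer ellipse a_t = (r₁ + r₂)/2 = 1.923×10¹¹ m.
At r₁: circular v_c1 = √(μ/r₁) = 42510 m/s; transfer-perihelion v_p = √[μ(2/r₁ − 1/a_t)] = 54080 m/s.
Δv₁ = v_p − v_c1 = 11560 m/s.
At r₂: circular v_c2 = √(μ/r₂) = 20650 m/s; transfer-aphelion v_a = √[μ(2/r₂ − 1/a_t)] = 12760 m/s.
Δv₂ = v_c2 − v_a = 7890 m/s.
Total Δv = Δv₁ + Δv₂ = 19450 m/s = 19.45 km/s.

Δv_total ≈ 19.5 km/s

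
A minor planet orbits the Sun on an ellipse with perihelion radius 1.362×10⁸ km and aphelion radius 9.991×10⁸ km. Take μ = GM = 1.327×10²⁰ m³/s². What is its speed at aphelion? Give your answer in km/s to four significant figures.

Semi-major axis a = (r_p + r_a)/2 = 5.6765×10⁸ km = 5.676×10¹¹ m.
Vis-viva: v² = μ(2/r − 1/a) = 1.327×10²⁰ × (2.002×10⁻¹² − 1.762×10⁻¹²) = 3.187×10⁷ m²/s².
v = 5645 m/s = 5.645 km/s.

v ≈ 5.645 km/s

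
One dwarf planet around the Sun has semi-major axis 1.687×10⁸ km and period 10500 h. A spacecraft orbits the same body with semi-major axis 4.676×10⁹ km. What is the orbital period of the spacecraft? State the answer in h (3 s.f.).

Kepler's third law: T² ∝ a³, so T₂ = T₁ (a₂/a₁)^(3/2).
a₂/a₁ = 27.72, (a₂/a₁)^(3/2) = 145.9.
T₂ = 10500 × 145.9 = 1.532×10⁶ h.

T₂ ≈ 1.53×10⁶ h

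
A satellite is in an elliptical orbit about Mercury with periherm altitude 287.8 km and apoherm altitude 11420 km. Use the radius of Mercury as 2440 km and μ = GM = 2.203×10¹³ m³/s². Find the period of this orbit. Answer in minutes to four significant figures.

r_p = 2440 + 287.8 = 2727.8 km = 2.7278×10⁶ m.
r_a = 2440 + 11420 = 13860 km = 1.3860×10⁷ m.
Semi-major axis a = (r_p + r_a)/2 = (2727.8 + 13860)/2 = 8293.9 km = 8.294×10⁶ m.
By Kepler's third law T = 2π√(a³/μ) = 2π × 5.089×10³ = 3.198×10⁴ s.
= 532.9 minutes.

T ≈ 532.9 minutes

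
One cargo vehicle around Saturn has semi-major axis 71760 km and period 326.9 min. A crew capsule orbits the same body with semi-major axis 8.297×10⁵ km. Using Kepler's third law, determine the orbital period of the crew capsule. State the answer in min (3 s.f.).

T₂ ≈ 12900 min

Kepler's third law: T² ∝ a³, so T₂ = T₁ (a₂/a₁)^(3/2).
a₂/a₁ = 11.56, (a₂/a₁)^(3/2) = 39.31.
T₂ = 326.9 × 39.31 = 12850 min.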